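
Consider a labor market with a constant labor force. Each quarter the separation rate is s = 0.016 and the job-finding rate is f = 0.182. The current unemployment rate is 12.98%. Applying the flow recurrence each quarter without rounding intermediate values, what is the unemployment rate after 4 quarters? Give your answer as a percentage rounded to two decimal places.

With a fixed labor force, u_{t+1} = u_t + s·(1−u_t) − f·u_t = u_t·(1−s−f) + s.
Here 1−s−f = 0.802 and s = 0.016.
u_1 = 0.129800 × 0.802 + 0.016 = 0.120100.
u_2 = 0.120100 × 0.802 + 0.016 = 0.112320.
u_3 = 0.112320 × 0.802 + 0.016 = 0.106081.
u_4 = 0.106081 × 0.802 + 0.016 = 0.101077.

Unemployment rate after four quarters ≈ 10.11%.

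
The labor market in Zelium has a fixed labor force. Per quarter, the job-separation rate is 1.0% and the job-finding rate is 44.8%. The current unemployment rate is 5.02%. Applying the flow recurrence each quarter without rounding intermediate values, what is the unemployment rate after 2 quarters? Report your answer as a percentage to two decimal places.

Unemployment rate after two quarters ≈ 3.02%.

With a fixed labor force, u_{t+1} = u_t + s·(1−u_t) − f·u_t = u_t·(1−s−f) + s.
Here 1−s−f = 0.542 and s = 0.010.
u_1 = 0.050200 × 0.542 + 0.010 = 0.037208.
u_2 = 0.037208 × 0.542 + 0.010 = 0.030167.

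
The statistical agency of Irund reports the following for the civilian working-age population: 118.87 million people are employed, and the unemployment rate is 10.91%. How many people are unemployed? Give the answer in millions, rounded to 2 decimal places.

Let U be the number unemployed. The labor force is E + U, and U/(E+U) = 0.1091.
So U = 0.1091 × 118.87 / (1 − 0.1091) = 12.9687 / 0.8909 ≈ 14.56 million.

About 14.56 million are unemployed.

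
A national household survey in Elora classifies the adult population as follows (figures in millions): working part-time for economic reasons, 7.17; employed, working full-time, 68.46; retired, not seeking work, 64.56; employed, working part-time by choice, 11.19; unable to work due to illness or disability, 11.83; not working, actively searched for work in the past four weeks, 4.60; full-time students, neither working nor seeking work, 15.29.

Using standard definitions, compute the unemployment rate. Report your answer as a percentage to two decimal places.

Employed = 7.17 + 68.46 + 11.19 = 86.82 million (anyone who worked, including part-time for economic reasons, counts as employed).
Unemployed = 4.60 million.
Labor force = 86.82 + 4.60 = 91.42 million.
Unemployment rate = 4.60 / 91.42 = 5.03%.

Unemployment rate ≈ 5.03%.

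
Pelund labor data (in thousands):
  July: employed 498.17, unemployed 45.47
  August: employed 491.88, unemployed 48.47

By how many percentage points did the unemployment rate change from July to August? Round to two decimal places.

The unemployment rate changed by +0.61 percentage points.

July: labor force = 498.17 + 45.47 = 543.64; u = 45.47/543.64 = 8.36%.
August: labor force = 491.88 + 48.47 = 540.35; u = 48.47/540.35 = 8.97%.
Change = 8.97% − 8.36% = +0.61 pp.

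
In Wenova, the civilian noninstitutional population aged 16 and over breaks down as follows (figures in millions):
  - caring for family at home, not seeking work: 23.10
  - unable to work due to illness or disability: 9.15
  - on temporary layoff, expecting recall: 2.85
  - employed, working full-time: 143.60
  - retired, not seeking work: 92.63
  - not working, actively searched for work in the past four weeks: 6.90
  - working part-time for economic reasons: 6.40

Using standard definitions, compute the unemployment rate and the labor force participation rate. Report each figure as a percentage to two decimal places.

Unemployment rate ≈ 6.10%; labor force participation rate ≈ 56.13%.

Employed = 143.60 + 6.40 = 150.00 million (anyone who worked, including part-time for economic reasons, counts as employed).
Unemployed = 2.85 + 6.90 = 9.75 million (jobless and actively searching, or on temporary layoff).
Labor force = 150.00 + 9.75 = 159.75 million.
Not in labor force = 23.10 + 9.15 + 92.63 = 124.88 million (those not working and not actively searching are outside the labor force).
Civilian working-age population = 159.75 + 124.88 = 284.63 million.
Unemployment rate = 9.75 / 159.75 = 6.10%.
Labor force participation rate = 159.75 / 284.63 = 56.13%.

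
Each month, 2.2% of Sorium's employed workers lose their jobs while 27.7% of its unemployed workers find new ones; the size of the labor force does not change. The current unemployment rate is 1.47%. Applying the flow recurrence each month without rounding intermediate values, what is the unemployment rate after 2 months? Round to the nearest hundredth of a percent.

With a fixed labor force, u_{t+1} = u_t + s·(1−u_t) − f·u_t = u_t·(1−s−f) + s.
Here 1−s−f = 0.701 and s = 0.022.
u_1 = 0.014700 × 0.701 + 0.022 = 0.032305.
u_2 = 0.032305 × 0.701 + 0.022 = 0.044646.

Unemployment rate after two months ≈ 4.46%.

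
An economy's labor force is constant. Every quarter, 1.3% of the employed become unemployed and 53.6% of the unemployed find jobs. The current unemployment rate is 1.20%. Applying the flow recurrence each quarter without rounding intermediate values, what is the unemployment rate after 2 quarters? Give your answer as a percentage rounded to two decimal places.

With a fixed labor force, u_{t+1} = u_t + s·(1−u_t) − f·u_t = u_t·(1−s−f) + s.
Here 1−s−f = 0.451 and s = 0.013.
u_1 = 0.012000 × 0.451 + 0.013 = 0.018412.
u_2 = 0.018412 × 0.451 + 0.013 = 0.021304.

Unemployment rate after two quarters ≈ 2.13%.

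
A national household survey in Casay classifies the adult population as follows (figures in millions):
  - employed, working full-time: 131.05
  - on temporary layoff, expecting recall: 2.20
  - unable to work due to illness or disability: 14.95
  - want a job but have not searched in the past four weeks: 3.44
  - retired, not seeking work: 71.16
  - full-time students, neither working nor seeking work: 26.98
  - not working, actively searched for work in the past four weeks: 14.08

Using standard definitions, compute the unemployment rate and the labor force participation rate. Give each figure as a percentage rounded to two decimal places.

Unemployment rate ≈ 11.05%; labor force participation rate ≈ 55.84%.

Employed = 131.05 million.
Unemployed = 2.20 + 14.08 = 16.28 million (jobless and actively searching, or on temporary layoff).
Labor force = 131.05 + 16.28 = 147.33 million.
Not in labor force = 14.95 + 3.44 + 71.16 + 26.98 = 116.53 million (those not working and not actively searching are outside the labor force — including those who want a job but have given up searching).
Civilian working-age population = 147.33 + 116.53 = 263.86 million.
Unemployment rate = 16.28 / 147.33 = 11.05%.
Labor force participation rate = 147.33 / 263.86 = 55.84%.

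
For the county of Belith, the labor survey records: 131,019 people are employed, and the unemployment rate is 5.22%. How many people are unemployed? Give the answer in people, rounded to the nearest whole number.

Let U be the number unemployed. The labor force is E + U, and U/(E+U) = 0.0522.
So U = 0.0522 × 131,019 / (1 − 0.0522) = 6839.19 / 0.9478 ≈ 7,216.

About 7,216 are unemployed.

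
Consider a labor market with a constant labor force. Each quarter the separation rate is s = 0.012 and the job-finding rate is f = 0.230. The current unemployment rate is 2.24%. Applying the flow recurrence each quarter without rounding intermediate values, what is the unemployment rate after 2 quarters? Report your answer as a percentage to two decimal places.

With a fixed labor force, u_{t+1} = u_t + s·(1−u_t) − f·u_t = u_t·(1−s−f) + s.
Here 1−s−f = 0.758 and s = 0.012.
u_1 = 0.022400 × 0.758 + 0.012 = 0.028979.
u_2 = 0.028979 × 0.758 + 0.012 = 0.033966.

Unemployment rate after two quarters ≈ 3.40%.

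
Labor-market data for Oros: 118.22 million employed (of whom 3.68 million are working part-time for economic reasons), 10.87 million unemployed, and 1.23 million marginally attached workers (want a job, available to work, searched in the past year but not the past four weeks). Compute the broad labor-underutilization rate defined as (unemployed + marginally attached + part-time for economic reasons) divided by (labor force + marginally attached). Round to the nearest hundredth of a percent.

Labor force = 118.22 + 10.87 = 129.09 million.
Numerator = 10.87 + 1.23 + 3.68 = 15.78 million.
Denominator = 129.09 + 1.23 = 130.32 million.
Broad rate = 15.78 / 130.32 = 12.11%.

Broad underutilization rate ≈ 12.11%.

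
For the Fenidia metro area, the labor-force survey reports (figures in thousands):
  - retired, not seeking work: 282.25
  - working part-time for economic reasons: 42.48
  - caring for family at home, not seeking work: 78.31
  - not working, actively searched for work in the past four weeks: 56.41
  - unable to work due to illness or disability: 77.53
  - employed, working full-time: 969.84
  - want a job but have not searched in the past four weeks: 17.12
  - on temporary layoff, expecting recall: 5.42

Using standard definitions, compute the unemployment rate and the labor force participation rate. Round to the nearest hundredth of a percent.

Unemployment rate ≈ 5.76%; labor force participation rate ≈ 70.24%.

Employed = 42.48 + 969.84 = 1,012.32 thousand (anyone who worked, including part-time for economic reasons, counts as employed).
Unemployed = 56.41 + 5.42 = 61.83 thousand (jobless and actively searching, or on temporary layoff).
Labor force = 1,012.32 + 61.83 = 1,074.15 thousand.
Not in labor force = 282.25 + 78.31 + 77.53 + 17.12 = 455.21 thousand (those not working and not actively searching are outside the labor force — including those who want a job but have given up searching).
Civilian working-age population = 1,074.15 + 455.21 = 1,529.36 thousand.
Unemployment rate = 61.83 / 1,074.15 = 5.76%.
Labor force participation rate = 1,074.15 / 1,529.36 = 70.24%.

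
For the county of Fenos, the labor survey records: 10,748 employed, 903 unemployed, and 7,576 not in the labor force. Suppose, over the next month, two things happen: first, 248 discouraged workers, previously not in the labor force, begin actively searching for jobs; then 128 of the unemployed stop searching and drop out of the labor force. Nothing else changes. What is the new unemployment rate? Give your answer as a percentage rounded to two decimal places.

New unemployment rate ≈ 8.69%.

Initially, labor force = 10,748 + 903 = 11,651, so u = 903/11,651 = 7.75%.
After the first change, unemployed and labor force both rise by 248 → E = 10,748, U = 1,151, labor force = 11,899.
After the second change, unemployed and labor force both fall by 128 → E = 10,748, U = 1,023, labor force = 11,771.
New unemployment rate = 1,023 / 11,771 = 8.69%.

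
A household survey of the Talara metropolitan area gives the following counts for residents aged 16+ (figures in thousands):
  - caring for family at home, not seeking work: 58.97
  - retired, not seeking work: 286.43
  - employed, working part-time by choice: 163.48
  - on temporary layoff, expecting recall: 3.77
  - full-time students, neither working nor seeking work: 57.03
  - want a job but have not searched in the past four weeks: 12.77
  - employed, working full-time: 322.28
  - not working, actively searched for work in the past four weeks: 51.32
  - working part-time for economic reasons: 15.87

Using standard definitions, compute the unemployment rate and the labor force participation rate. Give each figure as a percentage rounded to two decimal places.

Employed = 163.48 + 322.28 + 15.87 = 501.63 thousand (anyone who worked, including part-time for economic reasons, counts as employed).
Unemployed = 3.77 + 51.32 = 55.09 thousand (jobless and actively searching, or on temporary layoff).
Labor force = 501.63 + 55.09 = 556.72 thousand.
Not in labor force = 58.97 + 286.43 + 57.03 + 12.77 = 415.20 thousand (those not working and not actively searching are outside the labor force — including those who want a job but have given up searching).
Civilian working-age population = 556.72 + 415.20 = 971.92 thousand.
Unemployment rate = 55.09 / 556.72 = 9.90%.
Labor force participation rate = 556.72 / 971.92 = 57.28%.

Unemployment rate ≈ 9.90%; labor force participation rate ≈ 57.28%.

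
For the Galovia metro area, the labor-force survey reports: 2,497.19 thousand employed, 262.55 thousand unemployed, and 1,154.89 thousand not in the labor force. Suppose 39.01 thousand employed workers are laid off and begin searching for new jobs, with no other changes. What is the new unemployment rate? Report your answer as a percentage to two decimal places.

Initially, labor force = 2,497.19 + 262.55 = 2,759.74 thousand, so u = 262.55/2,759.74 = 9.51%.
After the change, employed falls and unemployed rises by 39.01; labor force unchanged → E = 2,458.18, U = 301.56, labor force = 2,759.74 thousand.
New unemployment rate = 301.56 / 2,759.74 = 10.93%.

New unemployment rate ≈ 10.93%.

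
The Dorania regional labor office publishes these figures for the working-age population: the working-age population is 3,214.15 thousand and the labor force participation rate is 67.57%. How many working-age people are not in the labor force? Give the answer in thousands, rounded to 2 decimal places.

Share not in the labor force = 1 − 0.6757 = 0.3243.
Not in labor force = 0.3243 × 3,214.15 ≈ 1,042.35 thousand.

About 1,042.35 thousand are not in the labor force.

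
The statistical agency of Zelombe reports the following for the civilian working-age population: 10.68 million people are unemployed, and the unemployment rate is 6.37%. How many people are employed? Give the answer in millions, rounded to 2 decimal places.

Labor force = U / u = 10.68 / 0.0637 ≈ 167.66 million.
Employed = labor force − unemployed = 167.66 − 10.68 = 156.98 million.

About 156.98 million are employed.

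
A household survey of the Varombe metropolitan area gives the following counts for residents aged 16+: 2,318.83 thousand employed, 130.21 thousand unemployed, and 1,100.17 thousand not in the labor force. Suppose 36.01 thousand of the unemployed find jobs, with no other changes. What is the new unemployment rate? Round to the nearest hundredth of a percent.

New unemployment rate ≈ 3.85%.

Initially, labor force = 2,318.83 + 130.21 = 2,449.04 thousand, so u = 130.21/2,449.04 = 5.32%.
After the change, unemployed falls and employed rises by 36.01; labor force unchanged → E = 2,354.84, U = 94.20, labor force = 2,449.04 thousand.
New unemployment rate = 94.20 / 2,449.04 = 3.85%.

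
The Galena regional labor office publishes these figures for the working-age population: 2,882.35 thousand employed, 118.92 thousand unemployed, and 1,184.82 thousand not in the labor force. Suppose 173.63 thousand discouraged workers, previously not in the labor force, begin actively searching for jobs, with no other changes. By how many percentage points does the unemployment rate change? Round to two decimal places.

Initially, labor force = 2,882.35 + 118.92 = 3,001.27 thousand, so u = 118.92/3,001.27 = 3.96%.
After the change, unemployed and labor force both rise by 173.63 → E = 2,882.35, U = 292.55, labor force = 3,174.90 thousand.
New unemployment rate = 292.55 / 3,174.90 = 9.21%.
Change = 9.21% − 3.96% = +5.25 percentage points.

The unemployment rate changes by +5.25 percentage points.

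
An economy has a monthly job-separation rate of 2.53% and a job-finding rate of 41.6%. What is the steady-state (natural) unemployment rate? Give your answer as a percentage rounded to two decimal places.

At steady state the flows balance: s·E = f·U, so U/(E+U) = s/(s+f).
u* = 2.53 / (2.53 + 41.6) = 2.53 / 44.13 = 5.73%.

Steady-state unemployment rate ≈ 5.73%.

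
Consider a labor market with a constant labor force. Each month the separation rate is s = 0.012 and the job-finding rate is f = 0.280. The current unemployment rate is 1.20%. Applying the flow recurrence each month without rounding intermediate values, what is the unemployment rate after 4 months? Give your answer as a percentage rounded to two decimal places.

Unemployment rate after four months ≈ 3.38%.

With a fixed labor force, u_{t+1} = u_t + s·(1−u_t) − f·u_t = u_t·(1−s−f) + s.
Here 1−s−f = 0.708 and s = 0.012.
u_1 = 0.012000 × 0.708 + 0.012 = 0.020496.
u_2 = 0.020496 × 0.708 + 0.012 = 0.026511.
u_3 = 0.026511 × 0.708 + 0.012 = 0.030770.
u_4 = 0.030770 × 0.708 + 0.012 = 0.033785.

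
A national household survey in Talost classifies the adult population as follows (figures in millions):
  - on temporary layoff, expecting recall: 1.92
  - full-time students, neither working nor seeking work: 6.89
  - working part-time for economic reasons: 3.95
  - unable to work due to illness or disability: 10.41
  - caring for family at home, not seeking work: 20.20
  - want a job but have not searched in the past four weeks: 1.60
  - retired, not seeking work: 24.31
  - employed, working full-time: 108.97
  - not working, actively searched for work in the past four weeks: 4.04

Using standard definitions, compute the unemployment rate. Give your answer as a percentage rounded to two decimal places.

Unemployment rate ≈ 5.01%.

Employed = 3.95 + 108.97 = 112.92 million (anyone who worked, including part-time for economic reasons, counts as employed).
Unemployed = 1.92 + 4.04 = 5.96 million (jobless and actively searching, or on temporary layoff).
Labor force = 112.92 + 5.96 = 118.88 million.
Unemployment rate = 5.96 / 118.88 = 5.01%.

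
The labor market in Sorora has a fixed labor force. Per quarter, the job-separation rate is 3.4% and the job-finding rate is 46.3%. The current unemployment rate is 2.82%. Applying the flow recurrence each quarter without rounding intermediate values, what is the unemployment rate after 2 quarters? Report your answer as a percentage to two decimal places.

Unemployment rate after two quarters ≈ 5.82%.

With a fixed labor force, u_{t+1} = u_t + s·(1−u_t) − f·u_t = u_t·(1−s−f) + s.
Here 1−s−f = 0.503 and s = 0.034.
u_1 = 0.028200 × 0.503 + 0.034 = 0.048185.
u_2 = 0.048185 × 0.503 + 0.034 = 0.058237.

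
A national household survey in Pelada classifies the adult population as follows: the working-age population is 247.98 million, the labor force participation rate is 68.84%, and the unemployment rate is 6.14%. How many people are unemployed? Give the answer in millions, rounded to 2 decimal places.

Labor force = 0.6884 × 247.98 = 170.71 million.
Unemployed = 0.0614 × 170.71 ≈ 10.48 million.

About 10.48 million are unemployed.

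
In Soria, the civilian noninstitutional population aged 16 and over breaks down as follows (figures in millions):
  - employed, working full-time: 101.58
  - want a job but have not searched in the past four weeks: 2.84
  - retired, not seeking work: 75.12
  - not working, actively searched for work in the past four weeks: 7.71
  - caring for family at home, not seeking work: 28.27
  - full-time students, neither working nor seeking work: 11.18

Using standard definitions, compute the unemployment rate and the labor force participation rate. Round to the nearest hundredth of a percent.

Unemployment rate ≈ 7.05%; labor force participation rate ≈ 48.21%.

Employed = 101.58 million.
Unemployed = 7.71 million.
Labor force = 101.58 + 7.71 = 109.29 million.
Not in labor force = 2.84 + 75.12 + 28.27 + 11.18 = 117.41 million (those not working and not actively searching are outside the labor force — including those who want a job but have given up searching).
Civilian working-age population = 109.29 + 117.41 = 226.70 million.
Unemployment rate = 7.71 / 109.29 = 7.05%.
Labor force participation rate = 109.29 / 226.70 = 48.21%.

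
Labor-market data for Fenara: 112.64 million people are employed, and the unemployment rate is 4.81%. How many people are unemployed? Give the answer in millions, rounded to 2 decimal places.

Let U be the number unemployed. The labor force is E + U, and U/(E+U) = 0.0481.
So U = 0.0481 × 112.64 / (1 − 0.0481) = 5.4180 / 0.9519 ≈ 5.69 million.

About 5.69 million are unemployed.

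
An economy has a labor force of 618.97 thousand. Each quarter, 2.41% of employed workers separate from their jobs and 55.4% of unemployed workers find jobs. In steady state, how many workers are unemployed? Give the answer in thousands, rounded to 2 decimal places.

About 25.80 thousand are unemployed in steady state.

Steady-state unemployment rate u* = s/(s+f) = 2.41/(2.41+55.4) = 0.041688.
Unemployed = u* × labor force = 0.041688 × 618.97 ≈ 25.80 thousand.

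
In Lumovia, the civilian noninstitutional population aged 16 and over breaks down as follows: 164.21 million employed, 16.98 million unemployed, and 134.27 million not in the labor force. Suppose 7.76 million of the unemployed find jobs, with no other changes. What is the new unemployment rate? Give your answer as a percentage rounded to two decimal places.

New unemployment rate ≈ 5.09%.

Initially, labor force = 164.21 + 16.98 = 181.19 million, so u = 16.98/181.19 = 9.37%.
After the change, unemployed falls and employed rises by 7.76; labor force unchanged → E = 171.97, U = 9.22, labor force = 181.19 million.
New unemployment rate = 9.22 / 181.19 = 5.09%.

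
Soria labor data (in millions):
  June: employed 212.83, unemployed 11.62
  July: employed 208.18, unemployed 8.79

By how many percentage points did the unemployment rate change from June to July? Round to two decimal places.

The unemployment rate changed by −1.13 percentage points.

June: labor force = 212.83 + 11.62 = 224.45; u = 11.62/224.45 = 5.18%.
July: labor force = 208.18 + 8.79 = 216.97; u = 8.79/216.97 = 4.05%.
Change = 4.05% − 5.18% = −1.13 pp.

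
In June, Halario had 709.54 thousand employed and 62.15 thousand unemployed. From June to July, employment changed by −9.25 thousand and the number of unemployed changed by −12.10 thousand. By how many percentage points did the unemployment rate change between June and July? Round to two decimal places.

The unemployment rate changed by −1.38 percentage points.

June: labor force = 709.54 + 62.15 = 771.69; u = 62.15/771.69 = 8.05%.
July: labor force = 700.29 + 50.05 = 750.34; u = 50.05/750.34 = 6.67%.
Change = 6.67% − 8.05% = −1.38 pp.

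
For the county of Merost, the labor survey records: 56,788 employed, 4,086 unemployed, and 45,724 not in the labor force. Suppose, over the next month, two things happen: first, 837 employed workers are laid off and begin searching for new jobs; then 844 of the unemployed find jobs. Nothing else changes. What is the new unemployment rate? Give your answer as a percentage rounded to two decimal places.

New unemployment rate ≈ 6.70%.

Initially, labor force = 56,788 + 4,086 = 60,874, so u = 4,086/60,874 = 6.71%.
After the first change, employed falls and unemployed rises by 837; labor force unchanged → E = 55,951, U = 4,923, labor force = 60,874.
After the second change, unemployed falls and employed rises by 844; labor force unchanged → E = 56,795, U = 4,079, labor force = 60,874.
New unemployment rate = 4,079 / 60,874 = 6.70%.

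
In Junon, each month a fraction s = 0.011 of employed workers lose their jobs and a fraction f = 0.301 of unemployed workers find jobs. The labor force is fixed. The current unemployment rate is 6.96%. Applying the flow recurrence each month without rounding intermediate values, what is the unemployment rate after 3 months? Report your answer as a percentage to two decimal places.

With a fixed labor force, u_{t+1} = u_t + s·(1−u_t) − f·u_t = u_t·(1−s−f) + s.
Here 1−s−f = 0.688 and s = 0.011.
u_1 = 0.069600 × 0.688 + 0.011 = 0.058885.
u_2 = 0.058885 × 0.688 + 0.011 = 0.051513.
u_3 = 0.051513 × 0.688 + 0.011 = 0.046441.

Unemployment rate after three months ≈ 4.64%.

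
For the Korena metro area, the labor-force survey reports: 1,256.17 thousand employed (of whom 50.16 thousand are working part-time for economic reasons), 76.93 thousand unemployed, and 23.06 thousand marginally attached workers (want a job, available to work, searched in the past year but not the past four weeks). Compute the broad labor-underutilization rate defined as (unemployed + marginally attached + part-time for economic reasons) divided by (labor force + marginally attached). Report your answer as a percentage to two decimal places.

Labor force = 1,256.17 + 76.93 = 1,333.10 thousand.
Numerator = 76.93 + 23.06 + 50.16 = 150.15 thousand.
Denominator = 1,333.10 + 23.06 = 1,356.16 thousand.
Broad rate = 150.15 / 1,356.16 = 11.07%.

Broad underutilization rate ≈ 11.07%.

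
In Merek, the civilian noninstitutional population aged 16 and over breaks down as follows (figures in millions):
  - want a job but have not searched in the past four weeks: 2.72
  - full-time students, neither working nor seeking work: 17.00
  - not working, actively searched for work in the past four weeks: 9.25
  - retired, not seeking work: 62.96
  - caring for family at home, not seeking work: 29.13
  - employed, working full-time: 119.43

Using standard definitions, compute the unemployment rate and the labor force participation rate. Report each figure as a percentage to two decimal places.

Employed = 119.43 million.
Unemployed = 9.25 million.
Labor force = 119.43 + 9.25 = 128.68 million.
Not in labor force = 2.72 + 17.00 + 62.96 + 29.13 = 111.81 million (those not working and not actively searching are outside the labor force — including those who want a job but have given up searching).
Civilian working-age population = 128.68 + 111.81 = 240.49 million.
Unemployment rate = 9.25 / 128.68 = 7.19%.
Labor force participation rate = 128.68 / 240.49 = 53.51%.

Unemployment rate ≈ 7.19%; labor force participation rate ≈ 53.51%.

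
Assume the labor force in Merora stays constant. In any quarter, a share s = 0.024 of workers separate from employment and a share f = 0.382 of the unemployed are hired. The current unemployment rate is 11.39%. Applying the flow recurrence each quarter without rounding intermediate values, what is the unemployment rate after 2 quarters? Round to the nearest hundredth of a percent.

With a fixed labor force, u_{t+1} = u_t + s·(1−u_t) − f·u_t = u_t·(1−s−f) + s.
Here 1−s−f = 0.594 and s = 0.024.
u_1 = 0.113900 × 0.594 + 0.024 = 0.091657.
u_2 = 0.091657 × 0.594 + 0.024 = 0.078444.

Unemployment rate after two quarters ≈ 7.84%.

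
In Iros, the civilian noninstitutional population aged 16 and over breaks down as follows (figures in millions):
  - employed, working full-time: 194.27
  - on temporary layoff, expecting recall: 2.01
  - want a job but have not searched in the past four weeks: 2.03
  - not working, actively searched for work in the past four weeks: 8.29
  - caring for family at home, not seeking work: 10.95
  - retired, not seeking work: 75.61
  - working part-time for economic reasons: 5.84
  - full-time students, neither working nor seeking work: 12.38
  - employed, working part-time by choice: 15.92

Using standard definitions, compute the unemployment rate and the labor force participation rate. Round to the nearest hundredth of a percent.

Employed = 194.27 + 5.84 + 15.92 = 216.03 million (anyone who worked, including part-time for economic reasons, counts as employed).
Unemployed = 2.01 + 8.29 = 10.30 million (jobless and actively searching, or on temporary layoff).
Labor force = 216.03 + 10.30 = 226.33 million.
Not in labor force = 2.03 + 10.95 + 75.61 + 12.38 = 100.97 million (those not working and not actively searching are outside the labor force — including those who want a job but have given up searching).
Civilian working-age population = 226.33 + 100.97 = 327.30 million.
Unemployment rate = 10.30 / 226.33 = 4.55%.
Labor force participation rate = 226.33 / 327.30 = 69.15%.

Unemployment rate ≈ 4.55%; labor force participation rate ≈ 69.15%.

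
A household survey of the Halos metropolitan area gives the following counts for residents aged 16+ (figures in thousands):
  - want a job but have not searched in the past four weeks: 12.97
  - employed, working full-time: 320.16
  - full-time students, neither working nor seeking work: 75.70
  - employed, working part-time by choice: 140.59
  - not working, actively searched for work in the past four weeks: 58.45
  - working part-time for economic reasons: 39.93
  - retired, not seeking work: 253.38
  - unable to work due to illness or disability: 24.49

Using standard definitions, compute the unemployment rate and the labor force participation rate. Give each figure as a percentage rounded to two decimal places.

Employed = 320.16 + 140.59 + 39.93 = 500.68 thousand (anyone who worked, including part-time for economic reasons, counts as employed).
Unemployed = 58.45 thousand.
Labor force = 500.68 + 58.45 = 559.13 thousand.
Not in labor force = 12.97 + 75.70 + 253.38 + 24.49 = 366.54 thousand (those not working and not actively searching are outside the labor force — including those who want a job but have given up searching).
Civilian working-age population = 559.13 + 366.54 = 925.67 thousand.
Unemployment rate = 58.45 / 559.13 = 10.45%.
Labor force participation rate = 559.13 / 925.67 = 60.40%.

Unemployment rate ≈ 10.45%; labor force participation rate ≈ 60.40%.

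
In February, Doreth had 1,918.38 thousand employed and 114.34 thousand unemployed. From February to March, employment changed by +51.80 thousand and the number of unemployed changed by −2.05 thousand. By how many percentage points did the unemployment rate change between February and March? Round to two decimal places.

February: labor force = 1,918.38 + 114.34 = 2,032.72; u = 114.34/2,032.72 = 5.62%.
March: labor force = 1,970.18 + 112.29 = 2,082.47; u = 112.29/2,082.47 = 5.39%.
Change = 5.39% − 5.62% = −0.23 pp.

The unemployment rate changed by −0.23 percentage points.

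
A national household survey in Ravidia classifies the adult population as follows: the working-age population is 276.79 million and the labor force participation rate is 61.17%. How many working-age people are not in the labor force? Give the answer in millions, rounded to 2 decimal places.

Share not in the labor force = 1 − 0.6117 = 0.3883.
Not in labor force = 0.3883 × 276.79 ≈ 107.48 million.

About 107.48 million are not in the labor force.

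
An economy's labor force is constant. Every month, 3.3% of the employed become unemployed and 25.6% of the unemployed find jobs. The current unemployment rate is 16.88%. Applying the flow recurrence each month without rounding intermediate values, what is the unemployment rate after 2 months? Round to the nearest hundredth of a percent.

With a fixed labor force, u_{t+1} = u_t + s·(1−u_t) − f·u_t = u_t·(1−s−f) + s.
Here 1−s−f = 0.711 and s = 0.033.
u_1 = 0.168800 × 0.711 + 0.033 = 0.153017.
u_2 = 0.153017 × 0.711 + 0.033 = 0.141795.

Unemployment rate after two months ≈ 14.18%.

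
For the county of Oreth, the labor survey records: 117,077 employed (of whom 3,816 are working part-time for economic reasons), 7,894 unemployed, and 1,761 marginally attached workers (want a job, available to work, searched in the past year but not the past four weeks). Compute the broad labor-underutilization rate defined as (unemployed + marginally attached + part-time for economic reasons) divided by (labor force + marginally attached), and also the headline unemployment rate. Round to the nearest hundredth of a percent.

Labor force = 117,077 + 7,894 = 124,971.
Numerator = 7,894 + 1,761 + 3,816 = 13,471.
Denominator = 124,971 + 1,761 = 126,732.
Broad rate = 13,471 / 126,732 = 10.63%.
Headline unemployment rate = 7,894 / 124,971 = 6.32%.

Broad underutilization rate ≈ 10.63%; headline unemployment rate ≈ 6.32%.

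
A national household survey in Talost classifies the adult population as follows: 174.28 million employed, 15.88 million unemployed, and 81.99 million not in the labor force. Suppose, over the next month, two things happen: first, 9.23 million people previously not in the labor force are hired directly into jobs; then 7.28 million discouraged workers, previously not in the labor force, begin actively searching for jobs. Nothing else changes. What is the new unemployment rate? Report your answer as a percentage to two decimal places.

New unemployment rate ≈ 11.21%.

Initially, labor force = 174.28 + 15.88 = 190.16 million, so u = 15.88/190.16 = 8.35%.
After the first change, employed and labor force both rise by 9.23; unemployed unchanged → E = 183.51, U = 15.88, labor force = 199.39 million.
After the second change, unemployed and labor force both rise by 7.28 → E = 183.51, U = 23.16, labor force = 206.67 million.
New unemployment rate = 23.16 / 206.67 = 11.21%.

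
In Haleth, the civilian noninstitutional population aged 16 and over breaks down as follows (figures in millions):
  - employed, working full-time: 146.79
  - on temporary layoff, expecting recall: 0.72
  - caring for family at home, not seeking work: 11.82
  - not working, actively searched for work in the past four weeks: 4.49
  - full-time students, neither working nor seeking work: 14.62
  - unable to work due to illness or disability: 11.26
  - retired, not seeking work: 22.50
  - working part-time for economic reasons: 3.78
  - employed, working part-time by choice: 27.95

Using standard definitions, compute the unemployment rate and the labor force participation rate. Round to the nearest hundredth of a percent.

Unemployment rate ≈ 2.84%; labor force participation rate ≈ 75.32%.

Employed = 146.79 + 3.78 + 27.95 = 178.52 million (anyone who worked, including part-time for economic reasons, counts as employed).
Unemployed = 0.72 + 4.49 = 5.21 million (jobless and actively searching, or on temporary layoff).
Labor force = 178.52 + 5.21 = 183.73 million.
Not in labor force = 11.82 + 14.62 + 11.26 + 22.50 = 60.20 million (those not working and not actively searching are outside the labor force).
Civilian working-age population = 183.73 + 60.20 = 243.93 million.
Unemployment rate = 5.21 / 183.73 = 2.84%.
Labor force participation rate = 183.73 / 243.93 = 75.32%.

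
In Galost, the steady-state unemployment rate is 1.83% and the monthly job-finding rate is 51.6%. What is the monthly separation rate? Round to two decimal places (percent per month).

Separation rate ≈ 0.96% per month.

From u* = s/(s+f): s = u·f/(1−u).
s = 0.0183 × 51.6 / (1 − 0.0183) = 0.9443 / 0.9817 ≈ 0.96% per month.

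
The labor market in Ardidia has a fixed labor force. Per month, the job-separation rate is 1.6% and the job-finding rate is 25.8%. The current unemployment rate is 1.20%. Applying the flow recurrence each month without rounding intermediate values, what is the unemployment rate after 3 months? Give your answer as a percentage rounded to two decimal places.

Unemployment rate after three months ≈ 4.06%.

With a fixed labor force, u_{t+1} = u_t + s·(1−u_t) − f·u_t = u_t·(1−s−f) + s.
Here 1−s−f = 0.726 and s = 0.016.
u_1 = 0.012000 × 0.726 + 0.016 = 0.024712.
u_2 = 0.024712 × 0.726 + 0.016 = 0.033941.
u_3 = 0.033941 × 0.726 + 0.016 = 0.040641.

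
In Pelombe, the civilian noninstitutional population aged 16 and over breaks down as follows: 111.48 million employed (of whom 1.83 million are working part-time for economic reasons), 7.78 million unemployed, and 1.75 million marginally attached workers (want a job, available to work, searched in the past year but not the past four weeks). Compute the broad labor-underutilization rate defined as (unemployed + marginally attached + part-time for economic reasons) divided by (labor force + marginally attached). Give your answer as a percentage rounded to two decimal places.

Broad underutilization rate ≈ 9.39%.

Labor force = 111.48 + 7.78 = 119.26 million.
Numerator = 7.78 + 1.75 + 1.83 = 11.36 million.
Denominator = 119.26 + 1.75 = 121.01 million.
Broad rate = 11.36 / 121.01 = 9.39%.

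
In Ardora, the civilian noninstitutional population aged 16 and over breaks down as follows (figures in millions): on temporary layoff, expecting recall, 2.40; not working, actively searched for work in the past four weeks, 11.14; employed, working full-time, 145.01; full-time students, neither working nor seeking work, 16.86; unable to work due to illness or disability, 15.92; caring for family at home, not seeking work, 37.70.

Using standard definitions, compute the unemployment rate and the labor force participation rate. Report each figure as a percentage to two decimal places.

Employed = 145.01 million.
Unemployed = 2.40 + 11.14 = 13.54 million (jobless and actively searching, or on temporary layoff).
Labor force = 145.01 + 13.54 = 158.55 million.
Not in labor force = 16.86 + 15.92 + 37.70 = 70.48 million (those not working and not actively searching are outside the labor force).
Civilian working-age population = 158.55 + 70.48 = 229.03 million.
Unemployment rate = 13.54 / 158.55 = 8.54%.
Labor force participation rate = 158.55 / 229.03 = 69.23%.

Unemployment rate ≈ 8.54%; labor force participation rate ≈ 69.23%.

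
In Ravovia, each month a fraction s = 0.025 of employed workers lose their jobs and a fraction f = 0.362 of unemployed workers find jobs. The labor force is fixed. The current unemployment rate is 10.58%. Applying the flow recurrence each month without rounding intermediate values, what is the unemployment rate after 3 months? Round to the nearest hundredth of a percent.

Unemployment rate after three months ≈ 7.41%.

With a fixed labor force, u_{t+1} = u_t + s·(1−u_t) − f·u_t = u_t·(1−s−f) + s.
Here 1−s−f = 0.613 and s = 0.025.
u_1 = 0.105800 × 0.613 + 0.025 = 0.089855.
u_2 = 0.089855 × 0.613 + 0.025 = 0.080081.
u_3 = 0.080081 × 0.613 + 0.025 = 0.074090.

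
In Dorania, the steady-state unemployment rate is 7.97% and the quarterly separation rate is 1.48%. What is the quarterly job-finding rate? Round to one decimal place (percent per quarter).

Job-finding rate ≈ 17.1% per quarter.

From u* = s/(s+f): f = s·(1−u)/u.
f = 1.48 × (1 − 0.0797) / 0.0797 = 1.3620 / 0.0797 ≈ 17.1% per quarter.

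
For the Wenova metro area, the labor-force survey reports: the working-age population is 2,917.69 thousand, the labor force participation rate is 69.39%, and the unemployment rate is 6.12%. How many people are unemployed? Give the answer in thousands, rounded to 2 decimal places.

About 123.90 thousand are unemployed.

Labor force = 0.6939 × 2,917.69 = 2,024.59 thousand.
Unemployed = 0.0612 × 2,024.59 ≈ 123.90 thousand.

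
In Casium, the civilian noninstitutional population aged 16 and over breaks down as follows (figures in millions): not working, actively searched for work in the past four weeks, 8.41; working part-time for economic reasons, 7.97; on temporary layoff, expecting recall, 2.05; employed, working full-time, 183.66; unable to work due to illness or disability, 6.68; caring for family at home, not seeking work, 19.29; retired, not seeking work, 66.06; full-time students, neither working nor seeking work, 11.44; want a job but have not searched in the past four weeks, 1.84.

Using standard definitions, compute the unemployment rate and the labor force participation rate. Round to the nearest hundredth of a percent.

Unemployment rate ≈ 5.18%; labor force participation rate ≈ 65.74%.

Employed = 7.97 + 183.66 = 191.63 million (anyone who worked, including part-time for economic reasons, counts as employed).
Unemployed = 8.41 + 2.05 = 10.46 million (jobless and actively searching, or on temporary layoff).
Labor force = 191.63 + 10.46 = 202.09 million.
Not in labor force = 6.68 + 19.29 + 66.06 + 11.44 + 1.84 = 105.31 million (those not working and not actively searching are outside the labor force — including those who want a job but have given up searching).
Civilian working-age population = 202.09 + 105.31 = 307.40 million.
Unemployment rate = 10.46 / 202.09 = 5.18%.
Labor force participation rate = 202.09 / 307.40 = 65.74%.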